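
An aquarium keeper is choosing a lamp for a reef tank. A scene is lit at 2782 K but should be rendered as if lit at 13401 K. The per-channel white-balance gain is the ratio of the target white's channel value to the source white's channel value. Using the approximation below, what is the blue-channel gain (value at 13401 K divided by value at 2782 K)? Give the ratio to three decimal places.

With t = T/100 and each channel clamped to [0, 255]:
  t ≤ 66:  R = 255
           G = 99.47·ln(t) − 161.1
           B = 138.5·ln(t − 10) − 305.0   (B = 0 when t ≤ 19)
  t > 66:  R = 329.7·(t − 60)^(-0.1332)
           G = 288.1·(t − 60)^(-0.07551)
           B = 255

At 2782 K (t = 27.82):
  B = 138.5·ln(27.82 − 10) − 305.0 = 138.5·ln 17.82 − 305.0 = 138.5·2.8803 − 305.0 = 93.925.
At 13401 K (t = 134.01):
  B = 255 by definition for t > 66.
Gain = 255.000 / 93.925 = 2.7149 → 2.715.

2.715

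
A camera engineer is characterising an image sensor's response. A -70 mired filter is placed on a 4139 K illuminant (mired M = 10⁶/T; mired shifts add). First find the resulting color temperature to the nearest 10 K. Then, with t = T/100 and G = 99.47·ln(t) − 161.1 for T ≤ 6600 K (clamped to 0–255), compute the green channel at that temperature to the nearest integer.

243

M_in = 10⁶/4139 = 241.60; M_out = 241.60 + (-70) = 171.60.
T_out = 10⁶/171.60 = 5827.4 K → 5830 K; t = 58.3.
G = 99.47·ln 58.3 − 161.1 = 99.47·4.0656 − 161.1 = 243.305.
Rounded: 243.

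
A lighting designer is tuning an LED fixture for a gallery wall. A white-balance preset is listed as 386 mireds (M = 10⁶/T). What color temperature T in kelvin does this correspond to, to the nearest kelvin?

2591 K

T = 10⁶ / 386 = 2590.67 K → 2591 K.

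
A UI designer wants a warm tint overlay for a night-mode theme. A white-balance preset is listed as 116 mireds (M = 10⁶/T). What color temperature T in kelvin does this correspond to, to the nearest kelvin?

T = 10⁶ / 116 = 8620.69 K → 8621 K.

8621 K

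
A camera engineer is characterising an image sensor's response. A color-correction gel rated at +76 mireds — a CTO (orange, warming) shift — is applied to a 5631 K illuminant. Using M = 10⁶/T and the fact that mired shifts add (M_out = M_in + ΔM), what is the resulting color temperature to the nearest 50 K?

M_in = 10⁶/5631 = 177.59 mireds.
M_out = 177.59 + (+76) = 253.59 mireds.
T_out = 10⁶/253.59 = 3943.4 K → 3950 K.

3950 K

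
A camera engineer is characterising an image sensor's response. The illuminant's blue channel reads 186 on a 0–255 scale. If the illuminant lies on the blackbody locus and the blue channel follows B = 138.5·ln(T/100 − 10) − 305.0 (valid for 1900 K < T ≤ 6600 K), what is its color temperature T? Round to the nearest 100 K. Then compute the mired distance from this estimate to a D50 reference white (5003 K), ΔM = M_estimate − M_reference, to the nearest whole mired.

+22 mireds

ln(t − 10) = (186 + 305.0) / 138.5 = 3.5451.
t − 10 = e^3.5451 = 34.644, so t = 44.644.
T = 100·t = 4464 K → 4500 K to the nearest 100 K.
M_estimate = 10⁶/4500 = 222.22; M_reference = 10⁶/5003 = 199.88.
ΔM = 222.22 − 199.88 = 22.34 → +22 mireds.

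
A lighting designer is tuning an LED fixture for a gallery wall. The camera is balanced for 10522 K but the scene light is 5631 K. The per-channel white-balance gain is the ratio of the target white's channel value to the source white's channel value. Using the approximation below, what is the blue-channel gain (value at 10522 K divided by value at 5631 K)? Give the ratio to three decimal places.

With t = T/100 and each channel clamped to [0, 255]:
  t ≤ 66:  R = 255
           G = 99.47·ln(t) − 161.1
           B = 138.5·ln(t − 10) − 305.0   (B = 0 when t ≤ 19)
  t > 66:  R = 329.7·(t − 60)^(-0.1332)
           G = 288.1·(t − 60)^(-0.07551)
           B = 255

At 5631 K (t = 56.31):
  B = 138.5·ln(56.31 − 10) − 305.0 = 138.5·ln 46.31 − 305.0 = 138.5·3.8354 − 305.0 = 226.197.
At 10522 K (t = 105.22):
  B = 255 by definition for t > 66.
Gain = 255.000 / 226.197 = 1.1273 → 1.127.

1.127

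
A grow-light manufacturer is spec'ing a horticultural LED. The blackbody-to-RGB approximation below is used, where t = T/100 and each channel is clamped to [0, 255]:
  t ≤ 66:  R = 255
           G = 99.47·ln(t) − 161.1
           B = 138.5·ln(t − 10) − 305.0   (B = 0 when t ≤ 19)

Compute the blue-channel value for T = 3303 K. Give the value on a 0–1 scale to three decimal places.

0.508

t = 3303/100 = 33.03; the t ≤ 66 branch applies.
B = 138.5·ln(33.03 − 10) − 305.0 = 138.5·ln 23.03 − 305.0 = 138.5·3.1368 − 305.0 = 129.446.
On a 0–1 scale: 129.446/255 = 0.5076 → 0.508.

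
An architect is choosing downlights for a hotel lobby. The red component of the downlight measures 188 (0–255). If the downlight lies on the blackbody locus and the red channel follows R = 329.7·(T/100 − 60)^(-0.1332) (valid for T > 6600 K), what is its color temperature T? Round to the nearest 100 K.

(t − 60)^(-0.1332) = 188/329.7 = 0.57022.
t − 60 = 0.57022^(1/-0.1332) = 0.57022^(-7.508) = 67.848, so t = 127.848.
T = 100·t = 12785 K → 12800 K to the nearest 100 K.

12800 K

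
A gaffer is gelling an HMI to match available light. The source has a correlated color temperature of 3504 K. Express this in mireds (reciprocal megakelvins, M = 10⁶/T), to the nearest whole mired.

M = 10⁶ / 3504 = 285.388 → 285 mireds.

285 mireds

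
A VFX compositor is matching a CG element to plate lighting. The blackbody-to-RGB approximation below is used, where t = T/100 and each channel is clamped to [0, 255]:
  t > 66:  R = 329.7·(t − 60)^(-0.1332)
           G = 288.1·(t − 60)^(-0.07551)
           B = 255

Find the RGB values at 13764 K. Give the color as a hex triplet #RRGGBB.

#B9CFFF

t = 13764/100 = 137.64; the t > 66 branch applies.
R = 329.7·(137.64 − 60)^(-0.1332) = 329.7·77.64^(-0.1332) = 329.7·0.56007 = 184.654.
G = 288.1·(137.64 − 60)^(-0.07551) = 288.1·77.64^(-0.07551) = 288.1·0.71991 = 207.407.
B = 255 by definition for t > 66.
Rounded: (185, 207, 255).
In hex: #B9CFFF.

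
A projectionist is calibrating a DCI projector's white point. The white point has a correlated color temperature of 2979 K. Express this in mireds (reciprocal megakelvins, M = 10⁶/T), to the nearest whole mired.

M = 10⁶ / 2979 = 335.683 → 336 mireds.

336 mireds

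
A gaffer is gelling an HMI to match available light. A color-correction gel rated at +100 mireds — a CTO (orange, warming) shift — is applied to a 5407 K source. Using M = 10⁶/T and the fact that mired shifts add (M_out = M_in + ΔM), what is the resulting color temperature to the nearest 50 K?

M_in = 10⁶/5407 = 184.95 mireds.
M_out = 184.95 + (+100) = 284.95 mireds.
T_out = 10⁶/284.95 = 3509.4 K → 3500 K.

3500 K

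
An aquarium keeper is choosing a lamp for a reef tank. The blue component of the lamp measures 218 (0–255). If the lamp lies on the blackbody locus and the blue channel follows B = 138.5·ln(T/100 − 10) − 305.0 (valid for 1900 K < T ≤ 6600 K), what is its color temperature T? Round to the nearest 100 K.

5400 K

ln(t − 10) = (218 + 305.0) / 138.5 = 3.7762.
t − 10 = e^3.7762 = 43.649, so t = 53.649.
T = 100·t = 5365 K → 5400 K to the nearest 100 K.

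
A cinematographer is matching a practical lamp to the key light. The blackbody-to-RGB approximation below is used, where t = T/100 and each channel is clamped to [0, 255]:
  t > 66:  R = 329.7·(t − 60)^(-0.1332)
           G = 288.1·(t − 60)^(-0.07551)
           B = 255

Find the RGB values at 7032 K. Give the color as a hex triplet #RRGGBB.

t = 7032/100 = 70.32; the t > 66 branch applies.
R = 329.7·(70.32 − 60)^(-0.1332) = 329.7·10.32^(-0.1332) = 329.7·0.73279 = 241.600.
G = 288.1·(70.32 − 60)^(-0.07551) = 288.1·10.32^(-0.07551) = 288.1·0.83841 = 241.546.
B = 255 by definition for t > 66.
Rounded: (242, 242, 255).
In hex: #F2F2FF.

#F2F2FF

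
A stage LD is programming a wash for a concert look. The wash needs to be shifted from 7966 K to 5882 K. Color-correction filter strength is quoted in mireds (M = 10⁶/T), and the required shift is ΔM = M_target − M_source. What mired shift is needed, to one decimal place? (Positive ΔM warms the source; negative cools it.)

M_source = 10⁶/7966 = 125.534; M_target = 10⁶/5882 = 170.010.
ΔM = 170.010 − 125.534 = 44.477 → +44.5 mireds, a warming shift.

+44.5 mireds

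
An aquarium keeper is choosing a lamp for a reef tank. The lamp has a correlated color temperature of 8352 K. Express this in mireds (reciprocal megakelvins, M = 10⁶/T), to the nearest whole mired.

120 mireds

M = 10⁶ / 8352 = 119.732 → 120 mireds.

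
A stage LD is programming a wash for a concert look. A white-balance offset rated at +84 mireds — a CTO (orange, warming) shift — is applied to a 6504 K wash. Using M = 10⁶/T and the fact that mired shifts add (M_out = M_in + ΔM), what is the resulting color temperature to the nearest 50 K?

M_in = 10⁶/6504 = 153.75 mireds.
M_out = 153.75 + (+84) = 237.75 mireds.
T_out = 10⁶/237.75 = 4206.1 K → 4200 K.

4200 K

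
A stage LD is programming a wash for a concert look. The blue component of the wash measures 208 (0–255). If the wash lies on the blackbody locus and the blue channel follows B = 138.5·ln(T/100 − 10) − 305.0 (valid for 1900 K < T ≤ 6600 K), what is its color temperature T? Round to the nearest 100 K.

5100 K

ln(t − 10) = (208 + 305.0) / 138.5 = 3.7040.
t − 10 = e^3.7040 = 40.608, so t = 50.608.
T = 100·t = 5061 K → 5100 K to the nearest 100 K.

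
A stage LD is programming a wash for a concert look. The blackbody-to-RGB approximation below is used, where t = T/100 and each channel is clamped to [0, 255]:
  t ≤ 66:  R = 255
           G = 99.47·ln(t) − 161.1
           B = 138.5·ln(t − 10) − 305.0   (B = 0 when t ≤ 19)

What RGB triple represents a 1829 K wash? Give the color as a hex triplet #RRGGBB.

t = 1829/100 = 18.29; the t ≤ 66 branch applies.
R = 255 by definition for t ≤ 66.
G = 99.47·ln 18.29 − 161.1 = 99.47·2.9064 − 161.1 = 127.995.
t = 18.29 ≤ 19, so B = 0.
Rounded: (255, 128, 0).
In hex: #FF8000.

#FF8000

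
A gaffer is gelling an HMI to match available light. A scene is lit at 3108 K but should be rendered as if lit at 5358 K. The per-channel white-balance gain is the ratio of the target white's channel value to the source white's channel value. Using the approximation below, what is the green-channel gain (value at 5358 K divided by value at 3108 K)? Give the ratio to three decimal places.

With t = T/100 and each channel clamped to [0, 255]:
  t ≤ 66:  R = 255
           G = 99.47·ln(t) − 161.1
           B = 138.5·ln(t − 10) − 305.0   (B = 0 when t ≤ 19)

1.300

At 3108 K (t = 31.08):
  G = 99.47·ln 31.08 − 161.1 = 99.47·3.4366 − 161.1 = 180.735.
At 5358 K (t = 53.58):
  G = 99.47·ln 53.58 − 161.1 = 99.47·3.9812 − 161.1 = 234.908.
Gain = 234.908 / 180.735 = 1.2997 → 1.300.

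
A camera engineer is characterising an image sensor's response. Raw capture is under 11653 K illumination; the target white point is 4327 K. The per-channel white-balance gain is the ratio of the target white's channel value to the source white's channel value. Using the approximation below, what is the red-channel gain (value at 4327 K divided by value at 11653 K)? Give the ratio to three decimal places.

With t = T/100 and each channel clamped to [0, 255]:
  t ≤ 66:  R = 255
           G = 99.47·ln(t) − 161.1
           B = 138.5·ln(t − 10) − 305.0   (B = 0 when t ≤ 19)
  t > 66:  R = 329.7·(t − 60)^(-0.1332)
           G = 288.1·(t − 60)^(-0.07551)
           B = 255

At 11653 K (t = 116.53):
  R = 329.7·(116.53 − 60)^(-0.1332) = 329.7·56.53^(-0.1332) = 329.7·0.58425 = 192.626.
At 4327 K (t = 43.27):
  R = 255 by definition for t ≤ 66.
Gain = 255.000 / 192.626 = 1.3238 → 1.324.

1.324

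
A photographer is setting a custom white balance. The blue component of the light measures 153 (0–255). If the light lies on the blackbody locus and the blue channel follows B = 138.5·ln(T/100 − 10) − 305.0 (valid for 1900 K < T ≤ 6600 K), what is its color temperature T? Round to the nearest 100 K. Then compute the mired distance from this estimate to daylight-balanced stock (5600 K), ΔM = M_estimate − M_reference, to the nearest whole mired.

+92 mireds

ln(t − 10) = (153 + 305.0) / 138.5 = 3.3069.
t − 10 = e^3.3069 = 27.299, so t = 37.299.
T = 100·t = 3730 K → 3700 K to the nearest 100 K.
M_estimate = 10⁶/3700 = 270.27; M_reference = 10⁶/5600 = 178.57.
ΔM = 270.27 − 178.57 = 91.70 → +92 mireds.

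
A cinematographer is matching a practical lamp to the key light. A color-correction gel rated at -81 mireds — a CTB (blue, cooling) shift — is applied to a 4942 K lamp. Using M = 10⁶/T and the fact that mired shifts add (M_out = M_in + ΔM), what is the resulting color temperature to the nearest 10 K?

8240 K

M_in = 10⁶/4942 = 202.35 mireds.
M_out = 202.35 + (-81) = 121.35 mireds.
T_out = 10⁶/121.35 = 8240.8 K → 8240 K.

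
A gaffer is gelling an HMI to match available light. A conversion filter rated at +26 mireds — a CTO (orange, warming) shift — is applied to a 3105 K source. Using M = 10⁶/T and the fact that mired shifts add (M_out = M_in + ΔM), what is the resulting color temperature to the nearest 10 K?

2870 K

M_in = 10⁶/3105 = 322.06 mireds.
M_out = 322.06 + (+26) = 348.06 mireds.
T_out = 10⁶/348.06 = 2873.1 K → 2870 K.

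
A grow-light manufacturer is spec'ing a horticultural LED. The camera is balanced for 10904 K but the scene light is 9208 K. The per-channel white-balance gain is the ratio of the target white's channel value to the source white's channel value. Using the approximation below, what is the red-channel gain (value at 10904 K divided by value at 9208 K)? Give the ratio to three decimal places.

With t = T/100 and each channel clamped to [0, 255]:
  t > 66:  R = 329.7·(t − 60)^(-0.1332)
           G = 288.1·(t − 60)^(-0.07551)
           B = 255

0.945

At 9208 K (t = 92.08):
  R = 329.7·(92.08 − 60)^(-0.1332) = 329.7·32.08^(-0.1332) = 329.7·0.63004 = 207.725.
At 10904 K (t = 109.04):
  R = 329.7·(109.04 − 60)^(-0.1332) = 329.7·49.04^(-0.1332) = 329.7·0.59541 = 196.308.
Gain = 196.308 / 207.725 = 0.9450 → 0.945.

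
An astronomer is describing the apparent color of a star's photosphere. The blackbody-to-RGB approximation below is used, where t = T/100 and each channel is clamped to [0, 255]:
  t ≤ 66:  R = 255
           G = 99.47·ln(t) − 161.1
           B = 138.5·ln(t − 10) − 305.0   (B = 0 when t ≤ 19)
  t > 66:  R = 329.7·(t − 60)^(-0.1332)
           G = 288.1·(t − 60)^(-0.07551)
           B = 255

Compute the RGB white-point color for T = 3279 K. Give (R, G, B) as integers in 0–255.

t = 3279/100 = 32.79; the t ≤ 66 branch applies.
R = 255 by definition for t ≤ 66.
G = 99.47·ln 32.79 − 161.1 = 99.47·3.4901 − 161.1 = 186.063.
B = 138.5·ln(32.79 − 10) − 305.0 = 138.5·ln 22.79 − 305.0 = 138.5·3.1263 − 305.0 = 127.996.
Rounded: (255, 186, 128).

(255, 186, 128)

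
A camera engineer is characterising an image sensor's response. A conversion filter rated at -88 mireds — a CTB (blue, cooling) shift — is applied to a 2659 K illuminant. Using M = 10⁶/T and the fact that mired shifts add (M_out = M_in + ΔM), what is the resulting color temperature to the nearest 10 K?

3470 K

M_in = 10⁶/2659 = 376.08 mireds.
M_out = 376.08 + (-88) = 288.08 mireds.
T_out = 10⁶/288.08 = 3471.2 K → 3470 K.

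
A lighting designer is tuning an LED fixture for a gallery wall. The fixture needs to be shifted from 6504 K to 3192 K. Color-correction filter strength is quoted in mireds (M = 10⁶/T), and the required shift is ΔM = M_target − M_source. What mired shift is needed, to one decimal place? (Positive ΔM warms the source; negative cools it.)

+159.5 mireds

M_source = 10⁶/6504 = 153.752; M_target = 10⁶/3192 = 313.283.
ΔM = 313.283 − 153.752 = 159.532 → +159.5 mireds, a warming shift.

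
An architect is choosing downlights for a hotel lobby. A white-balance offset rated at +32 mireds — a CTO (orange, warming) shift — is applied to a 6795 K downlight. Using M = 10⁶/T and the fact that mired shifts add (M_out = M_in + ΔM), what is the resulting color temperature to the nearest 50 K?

M_in = 10⁶/6795 = 147.17 mireds.
M_out = 147.17 + (+32) = 179.17 mireds.
T_out = 10⁶/179.17 = 5581.4 K → 5600 K.

5600 K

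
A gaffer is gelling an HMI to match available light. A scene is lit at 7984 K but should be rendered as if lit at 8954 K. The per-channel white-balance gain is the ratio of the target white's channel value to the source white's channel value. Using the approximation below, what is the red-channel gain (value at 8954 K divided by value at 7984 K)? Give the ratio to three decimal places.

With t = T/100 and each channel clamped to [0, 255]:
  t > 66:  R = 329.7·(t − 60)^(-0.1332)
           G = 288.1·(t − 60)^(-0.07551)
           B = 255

At 7984 K (t = 79.84):
  R = 329.7·(79.84 − 60)^(-0.1332) = 329.7·19.84^(-0.1332) = 329.7·0.67169 = 221.455.
At 8954 K (t = 89.54):
  R = 329.7·(89.54 − 60)^(-0.1332) = 329.7·29.54^(-0.1332) = 329.7·0.63700 = 210.020.
Gain = 210.020 / 221.455 = 0.9484 → 0.948.

0.948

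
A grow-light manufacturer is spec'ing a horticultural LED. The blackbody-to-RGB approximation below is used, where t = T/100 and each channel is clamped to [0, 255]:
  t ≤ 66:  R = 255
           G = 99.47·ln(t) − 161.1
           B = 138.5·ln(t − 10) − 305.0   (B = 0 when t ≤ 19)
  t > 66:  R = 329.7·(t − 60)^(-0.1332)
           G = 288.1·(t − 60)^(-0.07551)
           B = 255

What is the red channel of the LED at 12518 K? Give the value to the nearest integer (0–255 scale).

189

t = 12518/100 = 125.18; the t > 66 branch applies.
R = 329.7·(125.18 − 60)^(-0.1332) = 329.7·65.18^(-0.1332) = 329.7·0.57327 = 189.007.
Rounded: 189.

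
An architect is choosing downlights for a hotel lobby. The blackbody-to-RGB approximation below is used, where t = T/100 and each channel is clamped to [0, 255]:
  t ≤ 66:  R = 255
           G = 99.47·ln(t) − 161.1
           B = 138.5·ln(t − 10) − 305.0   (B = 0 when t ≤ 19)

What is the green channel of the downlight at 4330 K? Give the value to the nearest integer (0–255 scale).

214

t = 4330/100 = 43.3; the t ≤ 66 branch applies.
G = 99.47·ln 43.3 − 161.1 = 99.47·3.7682 − 161.1 = 213.718.
Rounded: 214.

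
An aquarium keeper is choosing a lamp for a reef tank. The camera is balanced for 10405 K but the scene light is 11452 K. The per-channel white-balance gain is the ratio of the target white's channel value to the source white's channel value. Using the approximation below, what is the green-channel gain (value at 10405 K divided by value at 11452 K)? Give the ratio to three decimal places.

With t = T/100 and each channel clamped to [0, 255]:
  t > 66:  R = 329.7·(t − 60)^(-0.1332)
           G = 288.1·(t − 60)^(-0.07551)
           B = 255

1.016

At 11452 K (t = 114.52):
  G = 288.1·(114.52 − 60)^(-0.07551) = 288.1·54.52^(-0.07551) = 288.1·0.73939 = 213.018.
At 10405 K (t = 104.05):
  G = 288.1·(104.05 − 60)^(-0.07551) = 288.1·44.05^(-0.07551) = 288.1·0.75139 = 216.476.
Gain = 216.476 / 213.018 = 1.0162 → 1.016.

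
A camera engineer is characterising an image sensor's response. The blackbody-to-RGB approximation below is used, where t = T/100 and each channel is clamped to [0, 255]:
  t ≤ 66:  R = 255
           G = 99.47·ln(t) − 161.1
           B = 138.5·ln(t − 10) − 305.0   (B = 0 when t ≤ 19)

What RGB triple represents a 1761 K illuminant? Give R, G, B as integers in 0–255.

t = 1761/100 = 17.61; the t ≤ 66 branch applies.
R = 255 by definition for t ≤ 66.
G = 99.47·ln 17.61 − 161.1 = 99.47·2.8685 − 161.1 = 124.226.
t = 17.61 ≤ 19, so B = 0.
Rounded: (255, 124, 0).

R=255, G=124, B=0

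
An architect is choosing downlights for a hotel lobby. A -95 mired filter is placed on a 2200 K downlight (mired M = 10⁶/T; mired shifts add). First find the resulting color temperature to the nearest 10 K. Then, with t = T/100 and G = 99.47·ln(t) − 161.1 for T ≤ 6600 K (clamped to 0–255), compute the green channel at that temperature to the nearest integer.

M_in = 10⁶/2200 = 454.55; M_out = 454.55 + (-95) = 359.55.
T_out = 10⁶/359.55 = 2781.3 K → 2780 K; t = 27.8.
G = 99.47·ln 27.8 − 161.1 = 99.47·3.3250 − 161.1 = 169.641.
Rounded: 170.

170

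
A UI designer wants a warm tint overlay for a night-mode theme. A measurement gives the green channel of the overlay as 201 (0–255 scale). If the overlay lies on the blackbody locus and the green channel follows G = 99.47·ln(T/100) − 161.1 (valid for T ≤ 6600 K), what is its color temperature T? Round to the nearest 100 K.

ln t = (201 + 161.1) / 99.47 = 3.6403.
t = e^3.6403 = 38.103.
T = 100·t = 3810 K → 3800 K to the nearest 100 K.

3800 K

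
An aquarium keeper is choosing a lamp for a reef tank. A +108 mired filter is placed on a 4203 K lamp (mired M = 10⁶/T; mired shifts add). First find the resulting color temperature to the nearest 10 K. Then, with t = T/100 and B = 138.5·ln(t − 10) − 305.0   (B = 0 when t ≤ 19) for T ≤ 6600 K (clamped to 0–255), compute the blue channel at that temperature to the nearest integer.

M_in = 10⁶/4203 = 237.93; M_out = 237.93 + (+108) = 345.93.
T_out = 10⁶/345.93 = 2890.8 K → 2890 K; t = 28.9.
B = 138.5·ln(28.9 − 10) − 305.0 = 138.5·ln 18.9 − 305.0 = 138.5·2.9392 − 305.0 = 102.074.
Rounded: 102.

102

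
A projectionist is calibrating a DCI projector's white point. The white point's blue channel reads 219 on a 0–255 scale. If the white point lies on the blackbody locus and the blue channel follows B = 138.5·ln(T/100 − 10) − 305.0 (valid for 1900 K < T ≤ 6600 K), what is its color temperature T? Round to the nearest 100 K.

5400 K

ln(t − 10) = (219 + 305.0) / 138.5 = 3.7834.
t − 10 = e^3.7834 = 43.965, so t = 53.965.
T = 100·t = 5396 K → 5400 K to the nearest 100 K.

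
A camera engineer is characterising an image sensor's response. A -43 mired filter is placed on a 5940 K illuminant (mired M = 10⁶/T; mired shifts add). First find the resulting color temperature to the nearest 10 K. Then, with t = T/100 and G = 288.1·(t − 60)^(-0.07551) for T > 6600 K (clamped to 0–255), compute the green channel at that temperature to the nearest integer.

230

M_in = 10⁶/5940 = 168.35; M_out = 168.35 + (-43) = 125.35.
T_out = 10⁶/125.35 = 7977.7 K → 7980 K; t = 79.8.
G = 288.1·(79.8 − 60)^(-0.07551) = 288.1·19.8^(-0.07551) = 288.1·0.79816 = 229.949.
Rounded: 230.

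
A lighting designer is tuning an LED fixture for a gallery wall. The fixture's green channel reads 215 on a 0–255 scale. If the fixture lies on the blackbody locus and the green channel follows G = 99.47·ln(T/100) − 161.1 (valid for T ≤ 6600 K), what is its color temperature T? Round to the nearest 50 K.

4400 K

ln t = (215 + 161.1) / 99.47 = 3.7810.
t = e^3.7810 = 43.862.
T = 100·t = 4386 K → 4400 K to the nearest 50 K.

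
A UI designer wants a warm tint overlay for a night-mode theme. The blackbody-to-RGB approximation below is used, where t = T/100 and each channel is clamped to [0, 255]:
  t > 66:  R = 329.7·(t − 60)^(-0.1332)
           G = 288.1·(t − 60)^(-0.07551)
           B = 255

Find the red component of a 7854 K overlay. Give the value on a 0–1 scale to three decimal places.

t = 7854/100 = 78.54; the t > 66 branch applies.
R = 329.7·(78.54 − 60)^(-0.1332) = 329.7·18.54^(-0.1332) = 329.7·0.67778 = 223.464.
On a 0–1 scale: 223.464/255 = 0.8763 → 0.876.

0.876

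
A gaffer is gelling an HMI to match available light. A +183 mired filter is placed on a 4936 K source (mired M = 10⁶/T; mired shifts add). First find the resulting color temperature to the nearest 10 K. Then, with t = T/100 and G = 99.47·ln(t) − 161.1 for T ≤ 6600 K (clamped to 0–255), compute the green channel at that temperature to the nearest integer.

M_in = 10⁶/4936 = 202.59; M_out = 202.59 + (+183) = 385.59.
T_out = 10⁶/385.59 = 2593.4 K → 2590 K; t = 25.9.
G = 99.47·ln 25.9 − 161.1 = 99.47·3.2542 − 161.1 = 162.600.
Rounded: 163.

163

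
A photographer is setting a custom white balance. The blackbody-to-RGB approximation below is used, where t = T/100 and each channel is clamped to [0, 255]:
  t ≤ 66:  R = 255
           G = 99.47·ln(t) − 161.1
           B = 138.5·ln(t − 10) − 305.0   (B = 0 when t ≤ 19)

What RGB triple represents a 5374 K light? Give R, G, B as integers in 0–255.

R=255, G=235, B=218

t = 5374/100 = 53.74; the t ≤ 66 branch applies.
R = 255 by definition for t ≤ 66.
G = 99.47·ln 53.74 − 161.1 = 99.47·3.9842 − 161.1 = 235.204.
B = 138.5·ln(53.74 − 10) − 305.0 = 138.5·ln 43.74 − 305.0 = 138.5·3.7783 − 305.0 = 218.289.
Rounded: (255, 235, 218).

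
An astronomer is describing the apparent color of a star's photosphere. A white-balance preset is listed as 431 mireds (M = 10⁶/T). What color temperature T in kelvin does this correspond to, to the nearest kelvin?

2320 K

T = 10⁶ / 431 = 2320.19 K → 2320 K.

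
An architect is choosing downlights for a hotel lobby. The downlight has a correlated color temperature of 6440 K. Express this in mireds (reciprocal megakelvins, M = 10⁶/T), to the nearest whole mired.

155 mireds

M = 10⁶ / 6440 = 155.280 → 155 mireds.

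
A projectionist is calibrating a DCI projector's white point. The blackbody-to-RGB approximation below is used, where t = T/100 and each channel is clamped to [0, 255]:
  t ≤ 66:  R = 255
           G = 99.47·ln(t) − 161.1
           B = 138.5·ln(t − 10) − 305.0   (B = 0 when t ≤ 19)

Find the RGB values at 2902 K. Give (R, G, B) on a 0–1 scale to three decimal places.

t = 2902/100 = 29.02; the t ≤ 66 branch applies.
R = 255 by definition for t ≤ 66.
G = 99.47·ln 29.02 − 161.1 = 99.47·3.3680 − 161.1 = 173.913.
B = 138.5·ln(29.02 − 10) − 305.0 = 138.5·ln 19.02 − 305.0 = 138.5·2.9455 − 305.0 = 102.951.
Dividing each by 255: (1.0000, 0.6820, 0.4037) → (1.000, 0.682, 0.404).

(1.000, 0.682, 0.404)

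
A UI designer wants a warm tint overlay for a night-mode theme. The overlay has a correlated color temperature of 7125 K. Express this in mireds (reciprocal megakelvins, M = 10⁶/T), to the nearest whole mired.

140 mireds

M = 10⁶ / 7125 = 140.351 → 140 mireds.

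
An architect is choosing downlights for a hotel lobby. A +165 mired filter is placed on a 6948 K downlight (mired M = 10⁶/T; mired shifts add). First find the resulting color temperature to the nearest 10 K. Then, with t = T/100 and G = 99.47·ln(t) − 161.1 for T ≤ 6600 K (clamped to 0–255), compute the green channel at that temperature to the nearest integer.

M_in = 10⁶/6948 = 143.93; M_out = 143.93 + (+165) = 308.93.
T_out = 10⁶/308.93 = 3237.0 K → 3240 K; t = 32.4.
G = 99.47·ln 32.4 − 161.1 = 99.47·3.4782 − 161.1 = 184.872.
Rounded: 185.

185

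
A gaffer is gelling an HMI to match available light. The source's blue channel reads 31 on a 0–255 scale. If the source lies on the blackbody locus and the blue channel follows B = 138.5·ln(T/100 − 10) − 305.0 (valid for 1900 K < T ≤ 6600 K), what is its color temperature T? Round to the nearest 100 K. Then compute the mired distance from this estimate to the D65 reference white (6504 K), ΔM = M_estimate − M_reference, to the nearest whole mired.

ln(t − 10) = (31 + 305.0) / 138.5 = 2.4260.
t − 10 = e^2.4260 = 11.313, so t = 21.313.
T = 100·t = 2131 K → 2100 K to the nearest 100 K.
M_estimate = 10⁶/2100 = 476.19; M_reference = 10⁶/6504 = 153.75.
ΔM = 476.19 − 153.75 = 322.44 → +322 mireds.

+322 mireds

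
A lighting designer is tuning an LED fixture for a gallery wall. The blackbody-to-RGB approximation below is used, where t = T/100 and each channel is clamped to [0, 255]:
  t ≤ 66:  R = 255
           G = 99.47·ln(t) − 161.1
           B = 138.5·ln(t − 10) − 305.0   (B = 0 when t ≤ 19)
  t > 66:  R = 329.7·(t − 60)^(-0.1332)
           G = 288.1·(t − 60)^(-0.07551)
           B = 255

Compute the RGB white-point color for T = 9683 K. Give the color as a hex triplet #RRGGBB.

t = 9683/100 = 96.83; the t > 66 branch applies.
R = 329.7·(96.83 − 60)^(-0.1332) = 329.7·36.83^(-0.1332) = 329.7·0.61856 = 203.939.
G = 288.1·(96.83 − 60)^(-0.07551) = 288.1·36.83^(-0.07551) = 288.1·0.76162 = 219.422.
B = 255 by definition for t > 66.
Rounded: (204, 219, 255).
In hex: #CCDBFF.

#CCDBFF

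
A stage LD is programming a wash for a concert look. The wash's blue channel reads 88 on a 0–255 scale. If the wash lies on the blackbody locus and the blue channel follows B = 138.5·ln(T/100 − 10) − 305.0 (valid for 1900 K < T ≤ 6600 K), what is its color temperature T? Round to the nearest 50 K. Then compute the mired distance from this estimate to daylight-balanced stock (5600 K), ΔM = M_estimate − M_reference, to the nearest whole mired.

+192 mireds

ln(t − 10) = (88 + 305.0) / 138.5 = 2.8375.
t − 10 = e^2.8375 = 17.074, so t = 27.074.
T = 100·t = 2707 K → 2700 K to the nearest 50 K.
M_estimate = 10⁶/2700 = 370.37; M_reference = 10⁶/5600 = 178.57.
ΔM = 370.37 − 178.57 = 191.80 → +192 mireds.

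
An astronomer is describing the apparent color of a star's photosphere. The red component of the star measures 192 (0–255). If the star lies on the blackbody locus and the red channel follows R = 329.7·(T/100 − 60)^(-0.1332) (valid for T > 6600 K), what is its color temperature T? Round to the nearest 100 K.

(t − 60)^(-0.1332) = 192/329.7 = 0.58235.
t − 60 = 0.58235^(1/-0.1332) = 0.58235^(-7.508) = 57.929, so t = 117.929.
T = 100·t = 11793 K → 11800 K to the nearest 100 K.

11800 K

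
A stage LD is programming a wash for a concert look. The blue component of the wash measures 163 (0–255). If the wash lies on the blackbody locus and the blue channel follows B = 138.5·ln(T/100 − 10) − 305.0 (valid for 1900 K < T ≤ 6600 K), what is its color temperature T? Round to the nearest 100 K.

3900 K

ln(t − 10) = (163 + 305.0) / 138.5 = 3.3791.
t − 10 = e^3.3791 = 29.343, so t = 39.343.
T = 100·t = 3934 K → 3900 K to the nearest 100 K.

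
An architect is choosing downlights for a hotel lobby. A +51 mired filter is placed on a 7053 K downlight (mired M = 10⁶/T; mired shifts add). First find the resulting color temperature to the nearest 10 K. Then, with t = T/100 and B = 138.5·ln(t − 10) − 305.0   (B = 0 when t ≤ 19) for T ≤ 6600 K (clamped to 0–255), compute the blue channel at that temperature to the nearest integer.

212

M_in = 10⁶/7053 = 141.78; M_out = 141.78 + (+51) = 192.78.
T_out = 10⁶/192.78 = 5187.2 K → 5190 K; t = 51.9.
B = 138.5·ln(51.9 − 10) − 305.0 = 138.5·ln 41.9 − 305.0 = 138.5·3.7353 − 305.0 = 212.337.
Rounded: 212.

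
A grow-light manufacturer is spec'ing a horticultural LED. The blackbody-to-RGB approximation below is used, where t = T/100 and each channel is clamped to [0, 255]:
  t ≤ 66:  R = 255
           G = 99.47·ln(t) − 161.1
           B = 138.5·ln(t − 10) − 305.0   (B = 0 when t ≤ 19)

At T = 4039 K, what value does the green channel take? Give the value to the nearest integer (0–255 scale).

207

t = 4039/100 = 40.39; the t ≤ 66 branch applies.
G = 99.47·ln 40.39 − 161.1 = 99.47·3.6986 − 161.1 = 206.798.
Rounded: 207.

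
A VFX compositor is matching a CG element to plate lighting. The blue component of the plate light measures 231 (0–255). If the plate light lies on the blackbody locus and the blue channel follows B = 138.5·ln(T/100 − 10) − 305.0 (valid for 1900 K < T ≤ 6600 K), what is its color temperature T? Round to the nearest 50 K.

ln(t − 10) = (231 + 305.0) / 138.5 = 3.8700.
t − 10 = e^3.8700 = 47.944, so t = 57.944.
T = 100·t = 5794 K → 5800 K to the nearest 50 K.

5800 K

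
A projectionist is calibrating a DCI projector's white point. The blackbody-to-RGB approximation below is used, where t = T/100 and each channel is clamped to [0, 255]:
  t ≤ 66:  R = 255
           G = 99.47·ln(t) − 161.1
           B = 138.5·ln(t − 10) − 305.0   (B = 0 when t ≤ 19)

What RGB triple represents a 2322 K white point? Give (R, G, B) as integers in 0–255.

t = 2322/100 = 23.22; the t ≤ 66 branch applies.
R = 255 by definition for t ≤ 66.
G = 99.47·ln 23.22 − 161.1 = 99.47·3.1450 − 161.1 = 151.735.
B = 138.5·ln(23.22 − 10) − 305.0 = 138.5·ln 13.22 − 305.0 = 138.5·2.5817 − 305.0 = 52.570.
Rounded: (255, 152, 53).

(255, 152, 53)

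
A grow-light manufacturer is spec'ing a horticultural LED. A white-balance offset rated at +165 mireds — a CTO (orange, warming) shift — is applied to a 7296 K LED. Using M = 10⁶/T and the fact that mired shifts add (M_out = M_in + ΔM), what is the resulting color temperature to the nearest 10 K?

3310 K

M_in = 10⁶/7296 = 137.06 mireds.
M_out = 137.06 + (+165) = 302.06 mireds.
T_out = 10⁶/302.06 = 3310.6 K → 3310 K.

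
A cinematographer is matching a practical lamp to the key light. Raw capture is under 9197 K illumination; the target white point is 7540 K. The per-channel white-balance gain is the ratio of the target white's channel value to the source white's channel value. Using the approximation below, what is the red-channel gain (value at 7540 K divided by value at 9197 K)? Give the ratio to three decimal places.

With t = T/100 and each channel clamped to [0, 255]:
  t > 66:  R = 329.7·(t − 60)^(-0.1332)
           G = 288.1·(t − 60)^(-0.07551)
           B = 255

1.102

At 9197 K (t = 91.97):
  R = 329.7·(91.97 − 60)^(-0.1332) = 329.7·31.97^(-0.1332) = 329.7·0.63033 = 207.820.
At 7540 K (t = 75.4):
  R = 329.7·(75.4 − 60)^(-0.1332) = 329.7·15.4^(-0.1332) = 329.7·0.69474 = 229.056.
Gain = 229.056 / 207.820 = 1.1022 → 1.102.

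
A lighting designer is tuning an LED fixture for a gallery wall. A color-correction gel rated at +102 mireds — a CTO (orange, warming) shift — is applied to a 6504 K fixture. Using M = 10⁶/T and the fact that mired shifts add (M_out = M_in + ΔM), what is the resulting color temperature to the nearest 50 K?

M_in = 10⁶/6504 = 153.75 mireds.
M_out = 153.75 + (+102) = 255.75 mireds.
T_out = 10⁶/255.75 = 3910.0 K → 3900 K.

3900 K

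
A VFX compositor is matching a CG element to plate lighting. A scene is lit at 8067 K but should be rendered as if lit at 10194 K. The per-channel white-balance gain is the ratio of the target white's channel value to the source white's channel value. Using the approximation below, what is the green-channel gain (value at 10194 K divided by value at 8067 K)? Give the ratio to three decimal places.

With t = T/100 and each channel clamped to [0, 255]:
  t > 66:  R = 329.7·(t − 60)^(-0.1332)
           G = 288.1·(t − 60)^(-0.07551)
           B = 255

0.948

At 8067 K (t = 80.67):
  G = 288.1·(80.67 − 60)^(-0.07551) = 288.1·20.67^(-0.07551) = 288.1·0.79557 = 229.204.
At 10194 K (t = 101.94):
  G = 288.1·(101.94 − 60)^(-0.07551) = 288.1·41.94^(-0.07551) = 288.1·0.75418 = 217.279.
Gain = 217.279 / 229.204 = 0.9480 → 0.948.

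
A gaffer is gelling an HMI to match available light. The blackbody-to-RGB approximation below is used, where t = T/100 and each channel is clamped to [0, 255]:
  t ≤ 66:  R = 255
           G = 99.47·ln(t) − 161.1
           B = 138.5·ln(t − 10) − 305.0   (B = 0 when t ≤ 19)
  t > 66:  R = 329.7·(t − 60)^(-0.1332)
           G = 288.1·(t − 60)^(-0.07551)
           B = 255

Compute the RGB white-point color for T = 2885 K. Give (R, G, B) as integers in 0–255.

(255, 173, 102)

t = 2885/100 = 28.85; the t ≤ 66 branch applies.
R = 255 by definition for t ≤ 66.
G = 99.47·ln 28.85 − 161.1 = 99.47·3.3621 − 161.1 = 173.329.
B = 138.5·ln(28.85 − 10) − 305.0 = 138.5·ln 18.85 − 305.0 = 138.5·2.9365 − 305.0 = 101.707.
Rounded: (255, 173, 102).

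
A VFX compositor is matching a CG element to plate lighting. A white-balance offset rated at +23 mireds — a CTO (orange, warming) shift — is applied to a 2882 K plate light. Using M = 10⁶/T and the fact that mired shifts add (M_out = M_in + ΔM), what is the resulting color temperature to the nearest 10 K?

M_in = 10⁶/2882 = 346.98 mireds.
M_out = 346.98 + (+23) = 369.98 mireds.
T_out = 10⁶/369.98 = 2702.8 K → 2700 K.

2700 K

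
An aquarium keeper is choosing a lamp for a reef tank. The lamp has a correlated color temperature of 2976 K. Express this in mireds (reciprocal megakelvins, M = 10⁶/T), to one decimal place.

M = 10⁶ / 2976 = 336.022 → 336.0 mireds.

336.0 mireds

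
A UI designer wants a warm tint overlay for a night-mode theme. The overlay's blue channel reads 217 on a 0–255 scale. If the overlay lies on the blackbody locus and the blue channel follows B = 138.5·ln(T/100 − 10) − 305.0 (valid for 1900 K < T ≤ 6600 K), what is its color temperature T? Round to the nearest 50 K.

5350 K

ln(t − 10) = (217 + 305.0) / 138.5 = 3.7690.
t − 10 = e^3.7690 = 43.335, so t = 53.335.
T = 100·t = 5333 K → 5350 K to the nearest 50 K.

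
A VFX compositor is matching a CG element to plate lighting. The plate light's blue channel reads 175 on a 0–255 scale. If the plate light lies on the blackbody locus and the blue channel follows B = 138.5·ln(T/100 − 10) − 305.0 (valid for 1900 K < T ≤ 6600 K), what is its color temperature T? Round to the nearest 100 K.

ln(t − 10) = (175 + 305.0) / 138.5 = 3.4657.
t − 10 = e^3.4657 = 31.999, so t = 41.999.
T = 100·t = 4200 K → 4200 K to the nearest 100 K.

4200 K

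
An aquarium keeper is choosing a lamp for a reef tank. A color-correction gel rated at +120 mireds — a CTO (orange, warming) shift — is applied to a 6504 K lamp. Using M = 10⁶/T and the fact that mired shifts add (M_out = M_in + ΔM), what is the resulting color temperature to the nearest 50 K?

M_in = 10⁶/6504 = 153.75 mireds.
M_out = 153.75 + (+120) = 273.75 mireds.
T_out = 10⁶/273.75 = 3652.9 K → 3650 K.

3650 K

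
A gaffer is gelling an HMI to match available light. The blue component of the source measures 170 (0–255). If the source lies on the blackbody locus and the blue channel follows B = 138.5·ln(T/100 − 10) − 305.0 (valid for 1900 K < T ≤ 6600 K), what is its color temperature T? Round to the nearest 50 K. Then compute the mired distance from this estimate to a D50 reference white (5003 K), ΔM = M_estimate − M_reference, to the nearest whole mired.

ln(t − 10) = (170 + 305.0) / 138.5 = 3.4296.
t − 10 = e^3.4296 = 30.864, so t = 40.864.
T = 100·t = 4086 K → 4100 K to the nearest 50 K.
M_estimate = 10⁶/4100 = 243.90; M_reference = 10⁶/5003 = 199.88.
ΔM = 243.90 − 199.88 = 44.02 → +44 mireds.

+44 mireds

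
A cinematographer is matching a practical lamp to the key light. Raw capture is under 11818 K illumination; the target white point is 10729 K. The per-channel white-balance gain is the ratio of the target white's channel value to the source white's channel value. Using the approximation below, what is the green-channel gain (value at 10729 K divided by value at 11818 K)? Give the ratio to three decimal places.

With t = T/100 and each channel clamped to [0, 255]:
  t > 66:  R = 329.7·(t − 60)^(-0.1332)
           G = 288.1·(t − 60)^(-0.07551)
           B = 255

1.016

At 11818 K (t = 118.18):
  G = 288.1·(118.18 − 60)^(-0.07551) = 288.1·58.18^(-0.07551) = 288.1·0.73577 = 211.975.
At 10729 K (t = 107.29):
  G = 288.1·(107.29 − 60)^(-0.07551) = 288.1·47.29^(-0.07551) = 288.1·0.74737 = 215.319.
Gain = 215.319 / 211.975 = 1.0158 → 1.016.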